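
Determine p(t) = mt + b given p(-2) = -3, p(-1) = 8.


p(t) = mt + b. Using p(-2)=-3, p(-1)=8:
m = (-3 - 8)/(-2 + 1) = -11/-1 = 11
b = -3 - m*(-2) = -3 + 22 = 19
p(t) = 11t + 19


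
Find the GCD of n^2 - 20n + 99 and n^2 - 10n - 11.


Factor each:
  n^2 - 20n + 99 = (n - 11)(n - 9)
  n^2 - 10n - 11 = (n - 11)(n + 1)
Common monic factor: n - 11


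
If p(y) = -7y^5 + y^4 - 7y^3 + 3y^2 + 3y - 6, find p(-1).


Using direct substitution:
  -7 * (-1)^5 = 7
  1 * (-1)^4 = 1
  -7 * (-1)^3 = 7
  3 * (-1)^2 = 3
  3 * (-1)^1 = -3
  constant: -6
Sum = 7 + 1 + 7 + 3 - 3 - 6 = 9


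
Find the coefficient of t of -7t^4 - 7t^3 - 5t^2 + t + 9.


Read off the coefficient of t: 1


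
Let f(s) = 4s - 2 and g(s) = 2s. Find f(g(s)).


Substitute g(s) into f:
f(g(s)) = 4*(2s) + (-2)
Expand and combine: 8s - 2


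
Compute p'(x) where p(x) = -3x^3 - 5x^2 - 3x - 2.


Apply the power rule term by term:
  d/dx(-3x^3) = -9x^2
  d/dx(-5x^2) = -10x
  d/dx(-3x) = -3
  d/dx(-2) = 0
p'(x) = -9x^2 - 10x - 3


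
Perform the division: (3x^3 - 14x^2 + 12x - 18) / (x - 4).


(3x^3 - 14x^2 + 12x - 18) / (x - 4)
Step 1: 3x^2 * (x - 4) = 3x^3 - 12x^2; subtract.
Step 2: -2x * (x - 4) = -2x^2 + 8x; subtract.
Step 3: 4 * (x - 4) = 4x - 16; subtract.
Quotient: 3x^2 - 2x + 4, Remainder: -2


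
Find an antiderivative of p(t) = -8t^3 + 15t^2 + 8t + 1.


Reverse power rule on each term:
  ∫ -8t^3 dt = -2t^4
  ∫ 15t^2 dt = 5t^3
  ∫ 8t dt = 4t^2
  ∫ 1 dt = t
F(t) = -2t^4 + 5t^3 + 4t^2 + t + C


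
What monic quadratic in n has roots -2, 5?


p(n) = (n + 2)(n - 5)
Expand: n^2 - 3n - 10


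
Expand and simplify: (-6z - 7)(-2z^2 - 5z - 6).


Distribute each term of the first polynomial:
  (-6z)(-2z^2 - 5z - 6) = 12z^3 + 30z^2 + 36z
  (-7)(-2z^2 - 5z - 6) = 14z^2 + 35z + 42
Sum: 12z^3 + 44z^2 + 71z + 42


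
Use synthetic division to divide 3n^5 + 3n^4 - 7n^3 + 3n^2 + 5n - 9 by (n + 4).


Synthetic division with c = -4. Coefficients: 3, 3, -7, 3, 5, -9
Bring down 3.
  3 * -4 = -12; -12 + 3 = -9
  -9 * -4 = 36; 36 - 7 = 29
  29 * -4 = -116; -116 + 3 = -113
  -113 * -4 = 452; 452 + 5 = 457
  457 * -4 = -1828; -1828 - 9 = -1837
Quotient: 3n^4 - 9n^3 + 29n^2 - 113n + 457, Remainder: -1837


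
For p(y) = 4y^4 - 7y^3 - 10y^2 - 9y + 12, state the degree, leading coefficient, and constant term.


Highest power of y is 4, with coefficient 4. Constant term is 12.
Degree = 4, leading coefficient = 4, constant term = 12


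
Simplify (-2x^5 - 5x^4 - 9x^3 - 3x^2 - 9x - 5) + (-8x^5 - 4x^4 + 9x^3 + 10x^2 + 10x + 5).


Align terms by degree and add:
  -2x^5 - 5x^4 - 9x^3 - 3x^2 - 9x - 5
  -8x^5 - 4x^4 + 9x^3 + 10x^2 + 10x + 5
= -10x^5 - 9x^4 + 7x^2 + x


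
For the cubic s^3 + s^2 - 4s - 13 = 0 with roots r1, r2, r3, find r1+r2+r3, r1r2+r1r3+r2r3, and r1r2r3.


Monic cubic s^3+bs^2+cs+d=0: sum=-b, pairwise sum=c, product=-d.
b=1, c=-4, d=-13
r1+r2+r3 = -1
r1r2+r1r3+r2r3 = -4
r1r2r3 = 13


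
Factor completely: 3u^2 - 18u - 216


Roots satisfy r1 + r2 = -b/a = 6 and r1*r2 = c/a = -72.
So r1 = 12, r2 = -6.
3u^2 - 18u - 216 = 3(u - r1)(u - r2) = 3(u - 12)(u + 6)


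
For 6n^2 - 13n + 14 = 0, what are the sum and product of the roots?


For an^2+bn+c=0: sum = -b/a, product = c/a.
a=6, b=-13, c=14
Sum = -(-13)/6 = 13/6
Product = (14)/6 = 7/3


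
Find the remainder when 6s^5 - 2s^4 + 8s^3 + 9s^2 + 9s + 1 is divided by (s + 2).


By the Remainder Theorem, the remainder equals p(-2):
  6*(-2)^5 = -192
  -2*(-2)^4 = -32
  8*(-2)^3 = -64
  9*(-2)^2 = 36
  9*(-2)^1 = -18
  constant: 1
Sum: -192 - 32 - 64 + 36 - 18 + 1 = -269


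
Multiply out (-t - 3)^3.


Expand (-t - 3)^3 by repeated multiplication:
  (-t - 3)^2 = t^2 + 6t + 9
= -t^3 - 9t^2 - 27t - 27


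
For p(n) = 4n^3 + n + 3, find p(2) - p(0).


p(2) = 37
p(0) = 3
p(2) - p(0) = 37 - 3 = 34


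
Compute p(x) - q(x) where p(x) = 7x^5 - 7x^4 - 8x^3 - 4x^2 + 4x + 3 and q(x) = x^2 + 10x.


Distribute the minus sign:
  (7x^5 - 7x^4 - 8x^3 - 4x^2 + 4x + 3)
- (x^2 + 10x)
Negate second polynomial: -x^2 - 10x
Add: 7x^5 - 7x^4 - 8x^3 - 5x^2 - 6x + 3


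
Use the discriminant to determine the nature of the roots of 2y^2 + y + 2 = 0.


D = b^2 - 4ac = (1)^2 - 4(2)(2) = 1 - 16 = -15
Since D < 0: two complex conjugate roots (no real roots)


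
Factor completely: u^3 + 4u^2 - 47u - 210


Try integer roots (divisors of -210). u=-6: p(-6)=0.
Divide out (u + 6): quotient is u^2 - 2u - 35.
Factor the quadratic: (u + 5)(u - 7)
Result: (u + 6)(u + 5)(u - 7)


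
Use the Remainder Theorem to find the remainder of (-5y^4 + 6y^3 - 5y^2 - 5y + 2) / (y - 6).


By the Remainder Theorem, the remainder equals p(6):
  -5*(6)^4 = -6480
  6*(6)^3 = 1296
  -5*(6)^2 = -180
  -5*(6)^1 = -30
  constant: 2
Sum: -6480 + 1296 - 180 - 30 + 2 = -5392


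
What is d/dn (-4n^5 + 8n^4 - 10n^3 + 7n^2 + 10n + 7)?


Apply the power rule term by term:
  d/dn(-4n^5) = -20n^4
  d/dn(8n^4) = 32n^3
  d/dn(-10n^3) = -30n^2
  d/dn(7n^2) = 14n
  d/dn(10n) = 10
  d/dn(7) = 0
p'(n) = -20n^4 + 32n^3 - 30n^2 + 14n + 10


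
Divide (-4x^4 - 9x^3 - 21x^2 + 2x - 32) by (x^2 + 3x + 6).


(-4x^4 - 9x^3 - 21x^2 + 2x - 32) / (x^2 + 3x + 6)
Step 1: -4x^2 * (x^2 + 3x + 6) = -4x^4 - 12x^3 - 24x^2; subtract.
Step 2: 3x * (x^2 + 3x + 6) = 3x^3 + 9x^2 + 18x; subtract.
Step 3: -6 * (x^2 + 3x + 6) = -6x^2 - 18x - 36; subtract.
Quotient: -4x^2 + 3x - 6, Remainder: 2x + 4


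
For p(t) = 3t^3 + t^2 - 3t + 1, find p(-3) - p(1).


p(-3) = -62
p(1) = 2
p(-3) - p(1) = -62 - 2 = -64


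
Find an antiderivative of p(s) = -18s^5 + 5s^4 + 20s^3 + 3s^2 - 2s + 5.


Reverse power rule on each term:
  ∫ -18s^5 ds = -3s^6
  ∫ 5s^4 ds = s^5
  ∫ 20s^3 ds = 5s^4
  ∫ 3s^2 ds = s^3
  ∫ -2s ds = -s^2
  ∫ 5 ds = 5s
F(s) = -3s^6 + s^5 + 5s^4 + s^3 - s^2 + 5s + C


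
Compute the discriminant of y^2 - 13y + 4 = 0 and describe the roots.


D = b^2 - 4ac = (-13)^2 - 4(1)(4) = 169 - 16 = 153
Since D > 0: two distinct irrational roots


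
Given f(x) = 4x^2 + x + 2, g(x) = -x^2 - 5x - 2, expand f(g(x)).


Substitute g(x) into f:
f(g(x)) = 4*(-x^2 - 5x - 2)^2 + 1*(-x^2 - 5x - 2) + 2
(-x^2 - 5x - 2)^2 = x^4 + 10x^3 + 29x^2 + 20x + 4
Expand and combine: 4x^4 + 40x^3 + 115x^2 + 75x + 16


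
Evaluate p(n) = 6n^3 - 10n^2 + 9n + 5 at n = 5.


Using direct substitution:
  6 * (5)^3 = 750
  -10 * (5)^2 = -250
  9 * (5)^1 = 45
  constant: 5
Sum = 750 - 250 + 45 + 5 = 550


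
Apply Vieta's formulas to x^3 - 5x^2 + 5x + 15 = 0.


Monic cubic x^3+bx^2+cx+d=0: sum=-b, pairwise sum=c, product=-d.
b=-5, c=5, d=15
r1+r2+r3 = 5
r1r2+r1r3+r2r3 = 5
r1r2r3 = -15


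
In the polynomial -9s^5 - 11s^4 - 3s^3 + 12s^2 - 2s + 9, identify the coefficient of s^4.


Read off the coefficient of s^4: -11


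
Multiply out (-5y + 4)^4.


Expand (-5y + 4)^4 by repeated multiplication:
  (-5y + 4)^2 = 25y^2 - 40y + 16
  (-5y + 4)^3 = -125y^3 + 300y^2 - 240y + 64
= 625y^4 - 2000y^3 + 2400y^2 - 1280y + 256


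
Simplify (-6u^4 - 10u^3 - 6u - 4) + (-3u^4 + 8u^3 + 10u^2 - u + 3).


Align terms by degree and add:
  -6u^4 - 10u^3 - 6u - 4
  -3u^4 + 8u^3 + 10u^2 - u + 3
= -9u^4 - 2u^3 + 10u^2 - 7u - 1


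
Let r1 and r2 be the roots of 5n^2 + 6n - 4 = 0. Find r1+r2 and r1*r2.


For an^2+bn+c=0: sum = -b/a, product = c/a.
a=5, b=6, c=-4
Sum = -(6)/5 = -6/5
Product = (-4)/5 = -4/5


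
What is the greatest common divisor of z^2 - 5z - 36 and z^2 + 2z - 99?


Factor each:
  z^2 - 5z - 36 = (z - 9)(z + 4)
  z^2 + 2z - 99 = (z - 9)(z + 11)
Common monic factor: z - 9


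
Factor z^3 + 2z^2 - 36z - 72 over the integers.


Try integer roots (divisors of -72). z=-2: p(-2)=0.
Divide out (z + 2): quotient is z^2 - 36.
Factor the quadratic: (z - 6)(z + 6)
Result: (z + 2)(z - 6)(z + 6)


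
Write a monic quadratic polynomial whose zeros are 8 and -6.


p(u) = (u - 8)(u + 6)
Expand: u^2 - 2u - 48


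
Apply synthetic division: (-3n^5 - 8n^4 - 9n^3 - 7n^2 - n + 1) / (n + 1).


Synthetic division with c = -1. Coefficients: -3, -8, -9, -7, -1, 1
Bring down -3.
  -3 * -1 = 3; 3 - 8 = -5
  -5 * -1 = 5; 5 - 9 = -4
  -4 * -1 = 4; 4 - 7 = -3
  -3 * -1 = 3; 3 - 1 = 2
  2 * -1 = -2; -2 + 1 = -1
Quotient: -3n^4 - 5n^3 - 4n^2 - 3n + 2, Remainder: -1


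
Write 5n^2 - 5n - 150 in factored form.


Roots satisfy r1 + r2 = -b/a = 1 and r1*r2 = c/a = -30.
So r1 = 6, r2 = -5.
5n^2 - 5n - 150 = 5(n - r1)(n - r2) = 5(n - 6)(n + 5)


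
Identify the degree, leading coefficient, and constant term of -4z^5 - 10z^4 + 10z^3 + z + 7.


Highest power of z is 5, with coefficient -4. Constant term is 7.
Degree = 5, leading coefficient = -4, constant term = 7


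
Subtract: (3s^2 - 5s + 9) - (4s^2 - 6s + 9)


Distribute the minus sign:
  (3s^2 - 5s + 9)
- (4s^2 - 6s + 9)
Negate second polynomial: -4s^2 + 6s - 9
Add: -s^2 + s


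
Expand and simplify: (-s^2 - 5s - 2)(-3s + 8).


Distribute each term of the first polynomial:
  (-s^2)(-3s + 8) = 3s^3 - 8s^2
  (-5s)(-3s + 8) = 15s^2 - 40s
  (-2)(-3s + 8) = 6s - 16
Sum: 3s^3 + 7s^2 - 34s - 16


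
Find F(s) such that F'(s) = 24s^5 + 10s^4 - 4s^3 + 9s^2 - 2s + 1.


Reverse power rule on each term:
  ∫ 24s^5 ds = 4s^6
  ∫ 10s^4 ds = 2s^5
  ∫ -4s^3 ds = -s^4
  ∫ 9s^2 ds = 3s^3
  ∫ -2s ds = -s^2
  ∫ 1 ds = s
F(s) = 4s^6 + 2s^5 - s^4 + 3s^3 - s^2 + s + C


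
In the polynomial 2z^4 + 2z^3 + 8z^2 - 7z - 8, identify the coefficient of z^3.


Read off the coefficient of z^3: 2


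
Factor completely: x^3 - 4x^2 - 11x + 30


Try integer roots (divisors of 30). x=2: p(2)=0.
Divide out (x - 2): quotient is x^2 - 2x - 15.
Factor the quadratic: (x - 5)(x + 3)
Result: (x - 2)(x - 5)(x + 3)


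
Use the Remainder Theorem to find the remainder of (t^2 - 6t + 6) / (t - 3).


By the Remainder Theorem, the remainder equals p(3):
  1*(3)^2 = 9
  -6*(3)^1 = -18
  constant: 6
Sum: 9 - 18 + 6 = -3


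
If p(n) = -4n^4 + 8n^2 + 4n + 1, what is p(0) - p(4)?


p(0) = 1
p(4) = -879
p(0) - p(4) = 1 + 879 = 880


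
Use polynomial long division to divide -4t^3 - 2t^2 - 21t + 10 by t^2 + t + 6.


(-4t^3 - 2t^2 - 21t + 10) / (t^2 + t + 6)
Step 1: -4t * (t^2 + t + 6) = -4t^3 - 4t^2 - 24t; subtract.
Step 2: 2 * (t^2 + t + 6) = 2t^2 + 2t + 12; subtract.
Quotient: -4t + 2, Remainder: t - 2


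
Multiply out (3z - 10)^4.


Expand (3z - 10)^4 by repeated multiplication:
  (3z - 10)^2 = 9z^2 - 60z + 100
  (3z - 10)^3 = 27z^3 - 270z^2 + 900z - 1000
= 81z^4 - 1080z^3 + 5400z^2 - 12000z + 10000


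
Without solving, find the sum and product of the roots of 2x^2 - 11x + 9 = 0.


For ax^2+bx+c=0: sum = -b/a, product = c/a.
a=2, b=-11, c=9
Sum = -(-11)/2 = 11/2
Product = (9)/2 = 9/2


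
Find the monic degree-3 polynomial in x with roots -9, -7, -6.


p(x) = (x + 9)(x + 7)(x + 6)
Expand: x^3 + 22x^2 + 159x + 378


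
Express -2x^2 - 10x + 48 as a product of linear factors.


Roots satisfy r1 + r2 = -b/a = -5 and r1*r2 = c/a = -24.
So r1 = -8, r2 = 3.
-2x^2 - 10x + 48 = -2(x - r1)(x - r2) = -2(x + 8)(x - 3)


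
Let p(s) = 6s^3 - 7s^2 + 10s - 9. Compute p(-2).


Using direct substitution:
  6 * (-2)^3 = -48
  -7 * (-2)^2 = -28
  10 * (-2)^1 = -20
  constant: -9
Sum = -48 - 28 - 20 - 9 = -105


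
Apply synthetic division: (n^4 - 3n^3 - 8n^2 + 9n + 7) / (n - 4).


Synthetic division with c = 4. Coefficients: 1, -3, -8, 9, 7
Bring down 1.
  1 * 4 = 4; 4 - 3 = 1
  1 * 4 = 4; 4 - 8 = -4
  -4 * 4 = -16; -16 + 9 = -7
  -7 * 4 = -28; -28 + 7 = -21
Quotient: n^3 + n^2 - 4n - 7, Remainder: -21


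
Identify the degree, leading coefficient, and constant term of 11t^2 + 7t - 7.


Highest power of t is 2, with coefficient 11. Constant term is -7.
Degree = 2, leading coefficient = 11, constant term = -7


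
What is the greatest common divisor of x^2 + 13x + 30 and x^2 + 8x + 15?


Factor each:
  x^2 + 13x + 30 = (x + 3)(x + 10)
  x^2 + 8x + 15 = (x + 3)(x + 5)
Common monic factor: x + 3


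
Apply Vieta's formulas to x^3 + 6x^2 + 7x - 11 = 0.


Monic cubic x^3+bx^2+cx+d=0: sum=-b, pairwise sum=c, product=-d.
b=6, c=7, d=-11
r1+r2+r3 = -6
r1r2+r1r3+r2r3 = 7
r1r2r3 = 11


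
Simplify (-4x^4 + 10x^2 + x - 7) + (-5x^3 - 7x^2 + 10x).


Align terms by degree and add:
  -4x^4 + 10x^2 + x - 7
  -5x^3 - 7x^2 + 10x
= -4x^4 - 5x^3 + 3x^2 + 11x - 7


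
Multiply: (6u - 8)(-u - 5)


Distribute each term of the first polynomial:
  (6u)(-u - 5) = -6u^2 - 30u
  (-8)(-u - 5) = 8u + 40
Sum: -6u^2 - 22u + 40


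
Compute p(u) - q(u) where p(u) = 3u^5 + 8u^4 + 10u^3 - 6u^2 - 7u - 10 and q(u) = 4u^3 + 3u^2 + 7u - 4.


Distribute the minus sign:
  (3u^5 + 8u^4 + 10u^3 - 6u^2 - 7u - 10)
- (4u^3 + 3u^2 + 7u - 4)
Negate second polynomial: -4u^3 - 3u^2 - 7u + 4
Add: 3u^5 + 8u^4 + 6u^3 - 9u^2 - 14u - 6


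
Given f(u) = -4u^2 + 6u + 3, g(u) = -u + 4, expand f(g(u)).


Substitute g(u) into f:
f(g(u)) = -4*(-u + 4)^2 + 6*(-u + 4) + 3
(-u + 4)^2 = u^2 - 8u + 16
Expand and combine: -4u^2 + 26u - 37


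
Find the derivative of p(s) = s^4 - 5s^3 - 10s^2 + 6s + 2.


Apply the power rule term by term:
  d/ds(s^4) = 4s^3
  d/ds(-5s^3) = -15s^2
  d/ds(-10s^2) = -20s
  d/ds(6s) = 6
  d/ds(2) = 0
p'(s) = 4s^3 - 15s^2 - 20s + 6


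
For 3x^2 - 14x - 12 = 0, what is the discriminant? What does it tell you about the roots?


D = b^2 - 4ac = (-14)^2 - 4(3)(-12) = 196 + 144 = 340
Since D > 0: two distinct irrational roots


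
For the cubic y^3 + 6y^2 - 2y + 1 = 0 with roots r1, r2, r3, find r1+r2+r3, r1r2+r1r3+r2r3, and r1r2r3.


Monic cubic y^3+by^2+cy+d=0: sum=-b, pairwise sum=c, product=-d.
b=6, c=-2, d=1
r1+r2+r3 = -6
r1r2+r1r3+r2r3 = -2
r1r2r3 = -1


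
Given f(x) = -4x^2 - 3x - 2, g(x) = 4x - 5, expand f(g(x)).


Substitute g(x) into f:
f(g(x)) = -4*(4x - 5)^2 + (-3)*(4x - 5) + (-2)
(4x - 5)^2 = 16x^2 - 40x + 25
Expand and combine: -64x^2 + 148x - 87


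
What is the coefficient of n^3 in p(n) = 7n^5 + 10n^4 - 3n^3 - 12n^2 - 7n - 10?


Read off the coefficient of n^3: -3


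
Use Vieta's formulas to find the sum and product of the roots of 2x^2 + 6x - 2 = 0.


For ax^2+bx+c=0: sum = -b/a, product = c/a.
a=2, b=6, c=-2
Sum = -(6)/2 = -3
Product = (-2)/2 = -1


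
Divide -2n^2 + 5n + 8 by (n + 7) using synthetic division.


Synthetic division with c = -7. Coefficients: -2, 5, 8
Bring down -2.
  -2 * -7 = 14; 14 + 5 = 19
  19 * -7 = -133; -133 + 8 = -125
Quotient: -2n + 19, Remainder: -125


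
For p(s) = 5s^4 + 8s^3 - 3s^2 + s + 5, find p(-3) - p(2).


p(-3) = 164
p(2) = 139
p(-3) - p(2) = 164 - 139 = 25


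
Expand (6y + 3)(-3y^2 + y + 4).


Distribute each term of the first polynomial:
  (6y)(-3y^2 + y + 4) = -18y^3 + 6y^2 + 24y
  (3)(-3y^2 + y + 4) = -9y^2 + 3y + 12
Sum: -18y^3 - 3y^2 + 27y + 12


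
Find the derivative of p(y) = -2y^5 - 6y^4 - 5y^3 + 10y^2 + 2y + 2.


Apply the power rule term by term:
  d/dy(-2y^5) = -10y^4
  d/dy(-6y^4) = -24y^3
  d/dy(-5y^3) = -15y^2
  d/dy(10y^2) = 20y
  d/dy(2y) = 2
  d/dy(2) = 0
p'(y) = -10y^4 - 24y^3 - 15y^2 + 20y + 2


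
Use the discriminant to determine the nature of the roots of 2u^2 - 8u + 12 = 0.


D = b^2 - 4ac = (-8)^2 - 4(2)(12) = 64 - 96 = -32
Since D < 0: two complex conjugate roots (no real roots)


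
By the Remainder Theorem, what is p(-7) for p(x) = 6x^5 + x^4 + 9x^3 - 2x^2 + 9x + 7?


By the Remainder Theorem, the remainder equals p(-7):
  6*(-7)^5 = -100842
  1*(-7)^4 = 2401
  9*(-7)^3 = -3087
  -2*(-7)^2 = -98
  9*(-7)^1 = -63
  constant: 7
Sum: -100842 + 2401 - 3087 - 98 - 63 + 7 = -101682


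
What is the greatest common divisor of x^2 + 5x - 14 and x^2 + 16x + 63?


Factor each:
  x^2 + 5x - 14 = (x + 7)(x - 2)
  x^2 + 16x + 63 = (x + 7)(x + 9)
Common monic factor: x + 7


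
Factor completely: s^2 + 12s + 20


Roots satisfy r1 + r2 = -b/a = -12 and r1*r2 = c/a = 20.
So r1 = -2, r2 = -10.
s^2 + 12s + 20 = (s - r1)(s - r2) = (s + 2)(s + 10)


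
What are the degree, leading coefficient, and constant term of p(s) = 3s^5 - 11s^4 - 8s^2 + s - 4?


Highest power of s is 5, with coefficient 3. Constant term is -4.
Degree = 5, leading coefficient = 3, constant term = -4


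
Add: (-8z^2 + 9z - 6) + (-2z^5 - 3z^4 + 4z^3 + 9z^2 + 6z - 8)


Align terms by degree and add:
  -8z^2 + 9z - 6
  -2z^5 - 3z^4 + 4z^3 + 9z^2 + 6z - 8
= -2z^5 - 3z^4 + 4z^3 + z^2 + 15z - 14


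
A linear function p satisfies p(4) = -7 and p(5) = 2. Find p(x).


p(x) = mx + b. Using p(4)=-7, p(5)=2:
m = (-7 - 2)/(4 - 5) = -9/-1 = 9
b = -7 - m*(4) = -7 - 36 = -43
p(x) = 9x - 43


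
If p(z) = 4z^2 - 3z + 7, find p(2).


Using direct substitution:
  4 * (2)^2 = 16
  -3 * (2)^1 = -6
  constant: 7
Sum = 16 - 6 + 7 = 17


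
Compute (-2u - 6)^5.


Expand (-2u - 6)^5 by repeated multiplication:
  (-2u - 6)^2 = 4u^2 + 24u + 36
  (-2u - 6)^3 = -8u^3 - 72u^2 - 216u - 216
  (-2u - 6)^4 = 16u^4 + 192u^3 + 864u^2 + 1728u + 1296
= -32u^5 - 480u^4 - 2880u^3 - 8640u^2 - 12960u - 7776


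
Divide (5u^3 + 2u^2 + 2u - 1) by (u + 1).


(5u^3 + 2u^2 + 2u - 1) / (u + 1)
Step 1: 5u^2 * (u + 1) = 5u^3 + 5u^2; subtract.
Step 2: -3u * (u + 1) = -3u^2 - 3u; subtract.
Step 3: 5 * (u + 1) = 5u + 5; subtract.
Quotient: 5u^2 - 3u + 5, Remainder: -6


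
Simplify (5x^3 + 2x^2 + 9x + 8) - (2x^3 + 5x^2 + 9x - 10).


Distribute the minus sign:
  (5x^3 + 2x^2 + 9x + 8)
- (2x^3 + 5x^2 + 9x - 10)
Negate second polynomial: -2x^3 - 5x^2 - 9x + 10
Add: 3x^3 - 3x^2 + 18


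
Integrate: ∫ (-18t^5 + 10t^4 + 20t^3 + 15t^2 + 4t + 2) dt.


Reverse power rule on each term:
  ∫ -18t^5 dt = -3t^6
  ∫ 10t^4 dt = 2t^5
  ∫ 20t^3 dt = 5t^4
  ∫ 15t^2 dt = 5t^3
  ∫ 4t dt = 2t^2
  ∫ 2 dt = 2t
F(t) = -3t^6 + 2t^5 + 5t^4 + 5t^3 + 2t^2 + 2t + C


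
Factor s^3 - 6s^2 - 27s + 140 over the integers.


Try integer roots (divisors of 140). s=7: p(7)=0.
Divide out (s - 7): quotient is s^2 + s - 20.
Factor the quadratic: (s - 4)(s + 5)
Result: (s - 7)(s - 4)(s + 5)


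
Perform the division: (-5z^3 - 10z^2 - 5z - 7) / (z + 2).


(-5z^3 - 10z^2 - 5z - 7) / (z + 2)
Step 1: -5z^2 * (z + 2) = -5z^3 - 10z^2; subtract.
Step 2: 0 * (z + 2) = 0; subtract.
Step 3: -5 * (z + 2) = -5z - 10; subtract.
Quotient: -5z^2 - 5, Remainder: 3


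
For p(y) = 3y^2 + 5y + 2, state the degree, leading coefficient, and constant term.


Highest power of y is 2, with coefficient 3. Constant term is 2.
Degree = 2, leading coefficient = 3, constant term = 2


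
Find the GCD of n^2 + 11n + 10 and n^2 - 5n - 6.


Factor each:
  n^2 + 11n + 10 = (n + 1)(n + 10)
  n^2 - 5n - 6 = (n + 1)(n - 6)
Common monic factor: n + 1


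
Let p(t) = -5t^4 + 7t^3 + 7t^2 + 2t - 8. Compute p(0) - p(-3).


p(0) = -8
p(-3) = -545
p(0) - p(-3) = -8 + 545 = 537


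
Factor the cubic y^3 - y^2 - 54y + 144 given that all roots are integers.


Try integer roots (divisors of 144). y=-8: p(-8)=0.
Divide out (y + 8): quotient is y^2 - 9y + 18.
Factor the quadratic: (y - 3)(y - 6)
Result: (y + 8)(y - 3)(y - 6)


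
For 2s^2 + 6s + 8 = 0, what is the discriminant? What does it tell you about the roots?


D = b^2 - 4ac = (6)^2 - 4(2)(8) = 36 - 64 = -28
Since D < 0: two complex conjugate roots (no real roots)


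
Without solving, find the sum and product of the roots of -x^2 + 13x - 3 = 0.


For ax^2+bx+c=0: sum = -b/a, product = c/a.
a=-1, b=13, c=-3
Sum = -(13)/-1 = 13
Product = (-3)/-1 = 3


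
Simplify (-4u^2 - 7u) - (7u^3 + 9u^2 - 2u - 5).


Distribute the minus sign:
  (-4u^2 - 7u)
- (7u^3 + 9u^2 - 2u - 5)
Negate second polynomial: -7u^3 - 9u^2 + 2u + 5
Add: -7u^3 - 13u^2 - 5u + 5


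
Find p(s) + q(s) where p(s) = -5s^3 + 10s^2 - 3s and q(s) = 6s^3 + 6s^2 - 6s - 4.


Align terms by degree and add:
  -5s^3 + 10s^2 - 3s
+ 6s^3 + 6s^2 - 6s - 4
= s^3 + 16s^2 - 9s - 4


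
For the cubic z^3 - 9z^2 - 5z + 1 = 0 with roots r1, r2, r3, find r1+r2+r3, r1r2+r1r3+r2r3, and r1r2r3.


Monic cubic z^3+bz^2+cz+d=0: sum=-b, pairwise sum=c, product=-d.
b=-9, c=-5, d=1
r1+r2+r3 = 9
r1r2+r1r3+r2r3 = -5
r1r2r3 = -1


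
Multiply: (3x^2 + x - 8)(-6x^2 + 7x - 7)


Distribute each term of the first polynomial:
  (3x^2)(-6x^2 + 7x - 7) = -18x^4 + 21x^3 - 21x^2
  (x)(-6x^2 + 7x - 7) = -6x^3 + 7x^2 - 7x
  (-8)(-6x^2 + 7x - 7) = 48x^2 - 56x + 56
Sum: -18x^4 + 15x^3 + 34x^2 - 63x + 56


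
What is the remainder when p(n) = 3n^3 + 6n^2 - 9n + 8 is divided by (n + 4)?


By the Remainder Theorem, the remainder equals p(-4):
  3*(-4)^3 = -192
  6*(-4)^2 = 96
  -9*(-4)^1 = 36
  constant: 8
Sum: -192 + 96 + 36 + 8 = -52


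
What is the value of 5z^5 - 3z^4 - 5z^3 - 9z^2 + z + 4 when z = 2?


Using direct substitution:
  5 * (2)^5 = 160
  -3 * (2)^4 = -48
  -5 * (2)^3 = -40
  -9 * (2)^2 = -36
  1 * (2)^1 = 2
  constant: 4
Sum = 160 - 48 - 40 - 36 + 2 + 4 = 42


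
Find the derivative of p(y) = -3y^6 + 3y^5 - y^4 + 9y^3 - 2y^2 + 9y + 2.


Apply the power rule term by term:
  d/dy(-3y^6) = -18y^5
  d/dy(3y^5) = 15y^4
  d/dy(-y^4) = -4y^3
  d/dy(9y^3) = 27y^2
  d/dy(-2y^2) = -4y
  d/dy(9y) = 9
  d/dy(2) = 0
p'(y) = -18y^5 + 15y^4 - 4y^3 + 27y^2 - 4y + 9


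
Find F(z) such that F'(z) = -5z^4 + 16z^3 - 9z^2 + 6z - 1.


Reverse power rule on each term:
  ∫ -5z^4 dz = -z^5
  ∫ 16z^3 dz = 4z^4
  ∫ -9z^2 dz = -3z^3
  ∫ 6z dz = 3z^2
  ∫ -1 dz = -z
F(z) = -z^5 + 4z^4 - 3z^3 + 3z^2 - z + C


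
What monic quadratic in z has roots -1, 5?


p(z) = (z + 1)(z - 5)
Expand: z^2 - 4z - 5


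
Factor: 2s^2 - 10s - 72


Roots satisfy r1 + r2 = -b/a = 5 and r1*r2 = c/a = -36.
So r1 = -4, r2 = 9.
2s^2 - 10s - 72 = 2(s - r1)(s - r2) = 2(s + 4)(s - 9)


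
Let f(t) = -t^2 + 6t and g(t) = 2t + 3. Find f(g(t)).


Substitute g(t) into f:
f(g(t)) = -1*(2t + 3)^2 + 6*(2t + 3)
(2t + 3)^2 = 4t^2 + 12t + 9
Expand and combine: -4t^2 + 9


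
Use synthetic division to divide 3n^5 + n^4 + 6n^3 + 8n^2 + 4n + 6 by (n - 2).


Synthetic division with c = 2. Coefficients: 3, 1, 6, 8, 4, 6
Bring down 3.
  3 * 2 = 6; 6 + 1 = 7
  7 * 2 = 14; 14 + 6 = 20
  20 * 2 = 40; 40 + 8 = 48
  48 * 2 = 96; 96 + 4 = 100
  100 * 2 = 200; 200 + 6 = 206
Quotient: 3n^4 + 7n^3 + 20n^2 + 48n + 100, Remainder: 206


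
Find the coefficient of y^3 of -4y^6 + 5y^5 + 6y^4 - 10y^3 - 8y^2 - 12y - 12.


Read off the coefficient of y^3: -10


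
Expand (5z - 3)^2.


Expand (5z - 3)^2 by repeated multiplication:
= 25z^2 - 30z + 9


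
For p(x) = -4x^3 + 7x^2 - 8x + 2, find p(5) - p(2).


p(5) = -363
p(2) = -18
p(5) - p(2) = -363 + 18 = -345


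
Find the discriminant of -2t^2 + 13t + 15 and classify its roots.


D = b^2 - 4ac = (13)^2 - 4(-2)(15) = 169 + 120 = 289
Since D > 0: two distinct rational roots


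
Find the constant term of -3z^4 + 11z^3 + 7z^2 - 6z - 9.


Read off the constant term: -9


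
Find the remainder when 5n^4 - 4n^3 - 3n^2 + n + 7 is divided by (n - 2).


By the Remainder Theorem, the remainder equals p(2):
  5*(2)^4 = 80
  -4*(2)^3 = -32
  -3*(2)^2 = -12
  1*(2)^1 = 2
  constant: 7
Sum: 80 - 32 - 12 + 2 + 7 = 45


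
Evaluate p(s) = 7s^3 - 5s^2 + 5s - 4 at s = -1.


Using direct substitution:
  7 * (-1)^3 = -7
  -5 * (-1)^2 = -5
  5 * (-1)^1 = -5
  constant: -4
Sum = -7 - 5 - 5 - 4 = -21


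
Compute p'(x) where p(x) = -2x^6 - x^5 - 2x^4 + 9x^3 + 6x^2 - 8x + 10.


Apply the power rule term by term:
  d/dx(-2x^6) = -12x^5
  d/dx(-x^5) = -5x^4
  d/dx(-2x^4) = -8x^3
  d/dx(9x^3) = 27x^2
  d/dx(6x^2) = 12x
  d/dx(-8x) = -8
  d/dx(10) = 0
p'(x) = -12x^5 - 5x^4 - 8x^3 + 27x^2 + 12x - 8


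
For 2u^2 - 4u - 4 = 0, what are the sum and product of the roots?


For au^2+bu+c=0: sum = -b/a, product = c/a.
a=2, b=-4, c=-4
Sum = -(-4)/2 = 2
Product = (-4)/2 = -2


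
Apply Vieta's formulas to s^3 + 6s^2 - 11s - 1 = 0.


Monic cubic s^3+bs^2+cs+d=0: sum=-b, pairwise sum=c, product=-d.
b=6, c=-11, d=-1
r1+r2+r3 = -6
r1r2+r1r3+r2r3 = -11
r1r2r3 = 1


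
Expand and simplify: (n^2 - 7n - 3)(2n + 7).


Distribute each term of the first polynomial:
  (n^2)(2n + 7) = 2n^3 + 7n^2
  (-7n)(2n + 7) = -14n^2 - 49n
  (-3)(2n + 7) = -6n - 21
Sum: 2n^3 - 7n^2 - 55n - 21


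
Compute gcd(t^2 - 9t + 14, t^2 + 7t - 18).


Factor each:
  t^2 - 9t + 14 = (t - 2)(t - 7)
  t^2 + 7t - 18 = (t - 2)(t + 9)
Common monic factor: t - 2


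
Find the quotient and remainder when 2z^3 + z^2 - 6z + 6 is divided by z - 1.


(2z^3 + z^2 - 6z + 6) / (z - 1)
Step 1: 2z^2 * (z - 1) = 2z^3 - 2z^2; subtract.
Step 2: 3z * (z - 1) = 3z^2 - 3z; subtract.
Step 3: -3 * (z - 1) = -3z + 3; subtract.
Quotient: 2z^2 + 3z - 3, Remainder: 3


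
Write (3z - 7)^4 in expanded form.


Expand (3z - 7)^4 by repeated multiplication:
  (3z - 7)^2 = 9z^2 - 42z + 49
  (3z - 7)^3 = 27z^3 - 189z^2 + 441z - 343
= 81z^4 - 756z^3 + 2646z^2 - 4116z + 2401


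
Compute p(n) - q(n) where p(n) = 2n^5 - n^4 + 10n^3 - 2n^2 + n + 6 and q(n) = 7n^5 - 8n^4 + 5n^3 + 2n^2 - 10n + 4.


Distribute the minus sign:
  (2n^5 - n^4 + 10n^3 - 2n^2 + n + 6)
- (7n^5 - 8n^4 + 5n^3 + 2n^2 - 10n + 4)
Negate second polynomial: -7n^5 + 8n^4 - 5n^3 - 2n^2 + 10n - 4
Add: -5n^5 + 7n^4 + 5n^3 - 4n^2 + 11n + 2


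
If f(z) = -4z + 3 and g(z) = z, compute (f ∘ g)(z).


Substitute g(z) into f:
f(g(z)) = -4*(z) + 3
Expand and combine: -4z + 3


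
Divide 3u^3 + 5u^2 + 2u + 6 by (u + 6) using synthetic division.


Synthetic division with c = -6. Coefficients: 3, 5, 2, 6
Bring down 3.
  3 * -6 = -18; -18 + 5 = -13
  -13 * -6 = 78; 78 + 2 = 80
  80 * -6 = -480; -480 + 6 = -474
Quotient: 3u^2 - 13u + 80, Remainder: -474


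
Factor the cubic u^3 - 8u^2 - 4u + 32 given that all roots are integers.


Try integer roots (divisors of 32). u=-2: p(-2)=0.
Divide out (u + 2): quotient is u^2 - 10u + 16.
Factor the quadratic: (u - 8)(u - 2)
Result: (u + 2)(u - 8)(u - 2)


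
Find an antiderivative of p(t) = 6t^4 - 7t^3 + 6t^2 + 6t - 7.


Reverse power rule on each term:
  ∫ 6t^4 dt = (6/5)t^5
  ∫ -7t^3 dt = -(7/4)t^4
  ∫ 6t^2 dt = 2t^3
  ∫ 6t dt = 3t^2
  ∫ -7 dt = -7t
F(t) = (6/5)t^5 - (7/4)t^4 + 2t^3 + 3t^2 - 7t + C


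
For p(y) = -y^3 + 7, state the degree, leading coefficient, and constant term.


Highest power of y is 3, with coefficient -1. Constant term is 7.
Degree = 3, leading coefficient = -1, constant term = 7


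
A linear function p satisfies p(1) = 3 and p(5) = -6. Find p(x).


p(x) = mx + b. Using p(1)=3, p(5)=-6:
m = (3 + 6)/(1 - 5) = 9/-4 = -9/4
b = 3 - m*(1) = 3 + 9/4 = 21/4
p(x) = -(9/4)x + (21/4)


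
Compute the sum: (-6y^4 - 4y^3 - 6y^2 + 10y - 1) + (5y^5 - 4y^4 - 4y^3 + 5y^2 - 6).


Align terms by degree and add:
  -6y^4 - 4y^3 - 6y^2 + 10y - 1
+ 5y^5 - 4y^4 - 4y^3 + 5y^2 - 6
= 5y^5 - 10y^4 - 8y^3 - y^2 + 10y - 7


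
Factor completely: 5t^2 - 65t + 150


Roots satisfy r1 + r2 = -b/a = 13 and r1*r2 = c/a = 30.
So r1 = 3, r2 = 10.
5t^2 - 65t + 150 = 5(t - r1)(t - r2) = 5(t - 3)(t - 10)


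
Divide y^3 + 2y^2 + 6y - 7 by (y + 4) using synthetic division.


Synthetic division with c = -4. Coefficients: 1, 2, 6, -7
Bring down 1.
  1 * -4 = -4; -4 + 2 = -2
  -2 * -4 = 8; 8 + 6 = 14
  14 * -4 = -56; -56 - 7 = -63
Quotient: y^2 - 2y + 14, Remainder: -63


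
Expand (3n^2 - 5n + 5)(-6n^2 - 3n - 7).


Distribute each term of the first polynomial:
  (3n^2)(-6n^2 - 3n - 7) = -18n^4 - 9n^3 - 21n^2
  (-5n)(-6n^2 - 3n - 7) = 30n^3 + 15n^2 + 35n
  (5)(-6n^2 - 3n - 7) = -30n^2 - 15n - 35
Sum: -18n^4 + 21n^3 - 36n^2 + 20n - 35


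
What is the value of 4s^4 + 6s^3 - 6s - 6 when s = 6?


Using direct substitution:
  4 * (6)^4 = 5184
  6 * (6)^3 = 1296
  0 * (6)^2 = 0
  -6 * (6)^1 = -36
  constant: -6
Sum = 5184 + 1296 + 0 - 36 - 6 = 6438


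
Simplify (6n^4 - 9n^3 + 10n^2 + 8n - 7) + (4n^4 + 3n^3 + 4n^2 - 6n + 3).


Align terms by degree and add:
  6n^4 - 9n^3 + 10n^2 + 8n - 7
+ 4n^4 + 3n^3 + 4n^2 - 6n + 3
= 10n^4 - 6n^3 + 14n^2 + 2n - 4


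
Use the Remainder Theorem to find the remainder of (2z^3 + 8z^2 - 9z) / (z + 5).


By the Remainder Theorem, the remainder equals p(-5):
  2*(-5)^3 = -250
  8*(-5)^2 = 200
  -9*(-5)^1 = 45
  constant: 0
Sum: -250 + 200 + 45 + 0 = -5


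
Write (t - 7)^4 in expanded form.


Expand (t - 7)^4 by repeated multiplication:
  (t - 7)^2 = t^2 - 14t + 49
  (t - 7)^3 = t^3 - 21t^2 + 147t - 343
= t^4 - 28t^3 + 294t^2 - 1372t + 2401


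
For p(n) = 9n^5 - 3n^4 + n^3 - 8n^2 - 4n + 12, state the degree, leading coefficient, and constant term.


Highest power of n is 5, with coefficient 9. Constant term is 12.
Degree = 5, leading coefficient = 9, constant term = 12


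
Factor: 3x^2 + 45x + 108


Roots satisfy r1 + r2 = -b/a = -15 and r1*r2 = c/a = 36.
So r1 = -3, r2 = -12.
3x^2 + 45x + 108 = 3(x - r1)(x - r2) = 3(x + 3)(x + 12)


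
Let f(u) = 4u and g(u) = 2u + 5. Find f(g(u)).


Substitute g(u) into f:
f(g(u)) = 4*(2u + 5)
Expand and combine: 8u + 20


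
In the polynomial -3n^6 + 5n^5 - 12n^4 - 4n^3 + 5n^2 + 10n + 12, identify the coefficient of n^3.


Read off the coefficient of n^3: -4


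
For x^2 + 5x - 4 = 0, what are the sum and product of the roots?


For ax^2+bx+c=0: sum = -b/a, product = c/a.
a=1, b=5, c=-4
Sum = -(5)/1 = -5
Product = (-4)/1 = -4


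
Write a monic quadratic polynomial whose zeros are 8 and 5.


p(x) = (x - 8)(x - 5)
Expand: x^2 - 13x + 40


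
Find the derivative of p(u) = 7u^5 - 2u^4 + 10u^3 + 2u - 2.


Apply the power rule term by term:
  d/du(7u^5) = 35u^4
  d/du(-2u^4) = -8u^3
  d/du(10u^3) = 30u^2
  d/du(2u) = 2
  d/du(-2) = 0
p'(u) = 35u^4 - 8u^3 + 30u^2 + 2


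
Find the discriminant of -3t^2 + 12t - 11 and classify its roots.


D = b^2 - 4ac = (12)^2 - 4(-3)(-11) = 144 - 132 = 12
Since D > 0: two distinct irrational roots


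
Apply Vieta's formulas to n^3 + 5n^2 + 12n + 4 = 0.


Monic cubic n^3+bn^2+cn+d=0: sum=-b, pairwise sum=c, product=-d.
b=5, c=12, d=4
r1+r2+r3 = -5
r1r2+r1r3+r2r3 = 12
r1r2r3 = -4


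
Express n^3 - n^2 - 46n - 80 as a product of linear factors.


Try integer roots (divisors of -80). n=-5: p(-5)=0.
Divide out (n + 5): quotient is n^2 - 6n - 16.
Factor the quadratic: (n - 8)(n + 2)
Result: (n + 5)(n - 8)(n + 2)


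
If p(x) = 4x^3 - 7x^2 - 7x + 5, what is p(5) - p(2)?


p(5) = 295
p(2) = -5
p(5) - p(2) = 295 + 5 = 300


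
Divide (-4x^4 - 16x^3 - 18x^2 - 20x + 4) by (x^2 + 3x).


(-4x^4 - 16x^3 - 18x^2 - 20x + 4) / (x^2 + 3x)
Step 1: -4x^2 * (x^2 + 3x) = -4x^4 - 12x^3; subtract.
Step 2: -4x * (x^2 + 3x) = -4x^3 - 12x^2; subtract.
Step 3: -6 * (x^2 + 3x) = -6x^2 - 18x; subtract.
Quotient: -4x^2 - 4x - 6, Remainder: -2x + 4


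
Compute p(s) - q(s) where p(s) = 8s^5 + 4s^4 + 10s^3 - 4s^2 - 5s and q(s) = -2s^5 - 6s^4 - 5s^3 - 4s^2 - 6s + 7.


Distribute the minus sign:
  (8s^5 + 4s^4 + 10s^3 - 4s^2 - 5s)
- (-2s^5 - 6s^4 - 5s^3 - 4s^2 - 6s + 7)
Negate second polynomial: 2s^5 + 6s^4 + 5s^3 + 4s^2 + 6s - 7
Add: 10s^5 + 10s^4 + 15s^3 + s - 7


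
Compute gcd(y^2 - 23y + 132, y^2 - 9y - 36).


Factor each:
  y^2 - 23y + 132 = (y - 12)(y - 11)
  y^2 - 9y - 36 = (y - 12)(y + 3)
Common monic factor: y - 12


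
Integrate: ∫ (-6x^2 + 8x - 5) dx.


Reverse power rule on each term:
  ∫ -6x^2 dx = -2x^3
  ∫ 8x dx = 4x^2
  ∫ -5 dx = -5x
F(x) = -2x^3 + 4x^2 - 5x + C


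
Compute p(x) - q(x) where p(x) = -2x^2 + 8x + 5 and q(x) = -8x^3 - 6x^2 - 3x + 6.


Distribute the minus sign:
  (-2x^2 + 8x + 5)
- (-8x^3 - 6x^2 - 3x + 6)
Negate second polynomial: 8x^3 + 6x^2 + 3x - 6
Add: 8x^3 + 4x^2 + 11x - 1


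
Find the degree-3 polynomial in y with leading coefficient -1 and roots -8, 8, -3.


p(y) = -(y + 8)(y - 8)(y + 3)
Expand: -y^3 - 3y^2 + 64y + 192


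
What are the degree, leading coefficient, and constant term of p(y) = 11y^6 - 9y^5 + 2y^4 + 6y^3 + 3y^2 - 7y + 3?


Highest power of y is 6, with coefficient 11. Constant term is 3.
Degree = 6, leading coefficient = 11, constant term = 3


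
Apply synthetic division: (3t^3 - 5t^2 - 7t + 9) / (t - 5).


Synthetic division with c = 5. Coefficients: 3, -5, -7, 9
Bring down 3.
  3 * 5 = 15; 15 - 5 = 10
  10 * 5 = 50; 50 - 7 = 43
  43 * 5 = 215; 215 + 9 = 224
Quotient: 3t^2 + 10t + 43, Remainder: 224


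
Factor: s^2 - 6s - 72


Roots satisfy r1 + r2 = -b/a = 6 and r1*r2 = c/a = -72.
So r1 = 12, r2 = -6.
s^2 - 6s - 72 = (s - r1)(s - r2) = (s - 12)(s + 6)


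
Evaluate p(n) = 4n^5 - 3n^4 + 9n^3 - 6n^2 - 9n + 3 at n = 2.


Using direct substitution:
  4 * (2)^5 = 128
  -3 * (2)^4 = -48
  9 * (2)^3 = 72
  -6 * (2)^2 = -24
  -9 * (2)^1 = -18
  constant: 3
Sum = 128 - 48 + 72 - 24 - 18 + 3 = 113


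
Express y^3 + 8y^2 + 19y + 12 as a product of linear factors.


Try integer roots (divisors of 12). y=-4: p(-4)=0.
Divide out (y + 4): quotient is y^2 + 4y + 3.
Factor the quadratic: (y + 3)(y + 1)
Result: (y + 4)(y + 3)(y + 1)


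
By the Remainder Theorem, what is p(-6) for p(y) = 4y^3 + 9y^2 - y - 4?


By the Remainder Theorem, the remainder equals p(-6):
  4*(-6)^3 = -864
  9*(-6)^2 = 324
  -1*(-6)^1 = 6
  constant: -4
Sum: -864 + 324 + 6 - 4 = -538


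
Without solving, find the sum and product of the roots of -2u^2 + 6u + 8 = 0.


For au^2+bu+c=0: sum = -b/a, product = c/a.
a=-2, b=6, c=8
Sum = -(6)/-2 = 3
Product = (8)/-2 = -4


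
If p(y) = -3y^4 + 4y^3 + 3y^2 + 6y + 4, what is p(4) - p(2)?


p(4) = -436
p(2) = 12
p(4) - p(2) = -436 - 12 = -448


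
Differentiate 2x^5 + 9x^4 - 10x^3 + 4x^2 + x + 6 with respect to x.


Apply the power rule term by term:
  d/dx(2x^5) = 10x^4
  d/dx(9x^4) = 36x^3
  d/dx(-10x^3) = -30x^2
  d/dx(4x^2) = 8x
  d/dx(x) = 1
  d/dx(6) = 0
p'(x) = 10x^4 + 36x^3 - 30x^2 + 8x + 1


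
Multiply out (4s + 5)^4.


Expand (4s + 5)^4 by repeated multiplication:
  (4s + 5)^2 = 16s^2 + 40s + 25
  (4s + 5)^3 = 64s^3 + 240s^2 + 300s + 125
= 256s^4 + 1280s^3 + 2400s^2 + 2000s + 625


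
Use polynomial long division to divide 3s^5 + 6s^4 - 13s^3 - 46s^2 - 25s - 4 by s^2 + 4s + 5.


(3s^5 + 6s^4 - 13s^3 - 46s^2 - 25s - 4) / (s^2 + 4s + 5)
Step 1: 3s^3 * (s^2 + 4s + 5) = 3s^5 + 12s^4 + 15s^3; subtract.
Step 2: -6s^2 * (s^2 + 4s + 5) = -6s^4 - 24s^3 - 30s^2; subtract.
Step 3: -4s * (s^2 + 4s + 5) = -4s^3 - 16s^2 - 20s; subtract.
Step 4: 0 * (s^2 + 4s + 5) = 0; subtract.
Quotient: 3s^3 - 6s^2 - 4s, Remainder: -5s - 4


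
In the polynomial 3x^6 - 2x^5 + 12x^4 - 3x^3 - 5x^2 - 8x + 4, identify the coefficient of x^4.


Read off the coefficient of x^4: 12


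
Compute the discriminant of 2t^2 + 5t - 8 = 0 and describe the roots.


D = b^2 - 4ac = (5)^2 - 4(2)(-8) = 25 + 64 = 89
Since D > 0: two distinct irrational roots


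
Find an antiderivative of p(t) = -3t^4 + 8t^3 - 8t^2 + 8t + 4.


Reverse power rule on each term:
  ∫ -3t^4 dt = -(3/5)t^5
  ∫ 8t^3 dt = 2t^4
  ∫ -8t^2 dt = -(8/3)t^3
  ∫ 8t dt = 4t^2
  ∫ 4 dt = 4t
F(t) = -(3/5)t^5 + 2t^4 - (8/3)t^3 + 4t^2 + 4t + C


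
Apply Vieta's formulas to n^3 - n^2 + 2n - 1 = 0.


Monic cubic n^3+bn^2+cn+d=0: sum=-b, pairwise sum=c, product=-d.
b=-1, c=2, d=-1
r1+r2+r3 = 1
r1r2+r1r3+r2r3 = 2
r1r2r3 = 1


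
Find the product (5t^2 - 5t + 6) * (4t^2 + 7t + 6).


Distribute each term of the first polynomial:
  (5t^2)(4t^2 + 7t + 6) = 20t^4 + 35t^3 + 30t^2
  (-5t)(4t^2 + 7t + 6) = -20t^3 - 35t^2 - 30t
  (6)(4t^2 + 7t + 6) = 24t^2 + 42t + 36
Sum: 20t^4 + 15t^3 + 19t^2 + 12t + 36


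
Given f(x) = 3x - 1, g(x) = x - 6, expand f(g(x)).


Substitute g(x) into f:
f(g(x)) = 3*(x - 6) + (-1)
Expand and combine: 3x - 19


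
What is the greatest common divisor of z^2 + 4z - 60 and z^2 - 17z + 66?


Factor each:
  z^2 + 4z - 60 = (z - 6)(z + 10)
  z^2 - 17z + 66 = (z - 6)(z - 11)
Common monic factor: z - 6


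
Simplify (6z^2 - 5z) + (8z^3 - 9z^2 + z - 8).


Align terms by degree and add:
  6z^2 - 5z
+ 8z^3 - 9z^2 + z - 8
= 8z^3 - 3z^2 - 4z - 8


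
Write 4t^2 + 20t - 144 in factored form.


Roots satisfy r1 + r2 = -b/a = -5 and r1*r2 = c/a = -36.
So r1 = -9, r2 = 4.
4t^2 + 20t - 144 = 4(t - r1)(t - r2) = 4(t + 9)(t - 4)


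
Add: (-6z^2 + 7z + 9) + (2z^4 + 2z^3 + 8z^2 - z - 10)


Align terms by degree and add:
  -6z^2 + 7z + 9
+ 2z^4 + 2z^3 + 8z^2 - z - 10
= 2z^4 + 2z^3 + 2z^2 + 6z - 1


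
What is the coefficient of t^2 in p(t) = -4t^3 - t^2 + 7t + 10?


Read off the coefficient of t^2: -1


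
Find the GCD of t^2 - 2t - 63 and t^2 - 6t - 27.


Factor each:
  t^2 - 2t - 63 = (t - 9)(t + 7)
  t^2 - 6t - 27 = (t - 9)(t + 3)
Common monic factor: t - 9


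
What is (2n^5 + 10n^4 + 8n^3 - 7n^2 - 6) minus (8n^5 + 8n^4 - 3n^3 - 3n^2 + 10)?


Distribute the minus sign:
  (2n^5 + 10n^4 + 8n^3 - 7n^2 - 6)
- (8n^5 + 8n^4 - 3n^3 - 3n^2 + 10)
Negate second polynomial: -8n^5 - 8n^4 + 3n^3 + 3n^2 - 10
Add: -6n^5 + 2n^4 + 11n^3 - 4n^2 - 16


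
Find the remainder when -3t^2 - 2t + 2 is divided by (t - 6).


By the Remainder Theorem, the remainder equals p(6):
  -3*(6)^2 = -108
  -2*(6)^1 = -12
  constant: 2
Sum: -108 - 12 + 2 = -118


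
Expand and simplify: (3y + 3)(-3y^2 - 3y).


Distribute each term of the first polynomial:
  (3y)(-3y^2 - 3y) = -9y^3 - 9y^2
  (3)(-3y^2 - 3y) = -9y^2 - 9y
Sum: -9y^3 - 18y^2 - 9y


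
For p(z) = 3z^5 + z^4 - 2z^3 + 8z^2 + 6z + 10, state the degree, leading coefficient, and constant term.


Highest power of z is 5, with coefficient 3. Constant term is 10.
Degree = 5, leading coefficient = 3, constant term = 10


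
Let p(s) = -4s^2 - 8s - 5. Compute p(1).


Using direct substitution:
  -4 * (1)^2 = -4
  -8 * (1)^1 = -8
  constant: -5
Sum = -4 - 8 - 5 = -17


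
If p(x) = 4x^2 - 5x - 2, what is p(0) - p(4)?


p(0) = -2
p(4) = 42
p(0) - p(4) = -2 - 42 = -44


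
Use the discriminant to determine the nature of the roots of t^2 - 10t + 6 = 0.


D = b^2 - 4ac = (-10)^2 - 4(1)(6) = 100 - 24 = 76
Since D > 0: two distinct irrational roots


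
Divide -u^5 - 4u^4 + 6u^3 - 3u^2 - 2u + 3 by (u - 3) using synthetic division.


Synthetic division with c = 3. Coefficients: -1, -4, 6, -3, -2, 3
Bring down -1.
  -1 * 3 = -3; -3 - 4 = -7
  -7 * 3 = -21; -21 + 6 = -15
  -15 * 3 = -45; -45 - 3 = -48
  -48 * 3 = -144; -144 - 2 = -146
  -146 * 3 = -438; -438 + 3 = -435
Quotient: -u^4 - 7u^3 - 15u^2 - 48u - 146, Remainder: -435


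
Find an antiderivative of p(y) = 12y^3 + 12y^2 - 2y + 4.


Reverse power rule on each term:
  ∫ 12y^3 dy = 3y^4
  ∫ 12y^2 dy = 4y^3
  ∫ -2y dy = -y^2
  ∫ 4 dy = 4y
F(y) = 3y^4 + 4y^3 - y^2 + 4y + C


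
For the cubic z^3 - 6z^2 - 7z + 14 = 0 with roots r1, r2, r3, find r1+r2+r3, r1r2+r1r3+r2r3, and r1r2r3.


Monic cubic z^3+bz^2+cz+d=0: sum=-b, pairwise sum=c, product=-d.
b=-6, c=-7, d=14
r1+r2+r3 = 6
r1r2+r1r3+r2r3 = -7
r1r2r3 = -14


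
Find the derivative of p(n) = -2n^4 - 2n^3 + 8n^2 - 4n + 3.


Apply the power rule term by term:
  d/dn(-2n^4) = -8n^3
  d/dn(-2n^3) = -6n^2
  d/dn(8n^2) = 16n
  d/dn(-4n) = -4
  d/dn(3) = 0
p'(n) = -8n^3 - 6n^2 + 16n - 4


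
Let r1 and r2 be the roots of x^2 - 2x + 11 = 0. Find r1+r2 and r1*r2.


For ax^2+bx+c=0: sum = -b/a, product = c/a.
a=1, b=-2, c=11
Sum = -(-2)/1 = 2
Product = (11)/1 = 11


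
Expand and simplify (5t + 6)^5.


Expand (5t + 6)^5 by repeated multiplication:
  (5t + 6)^2 = 25t^2 + 60t + 36
  (5t + 6)^3 = 125t^3 + 450t^2 + 540t + 216
  (5t + 6)^4 = 625t^4 + 3000t^3 + 5400t^2 + 4320t + 1296
= 3125t^5 + 18750t^4 + 45000t^3 + 54000t^2 + 32400t + 7776


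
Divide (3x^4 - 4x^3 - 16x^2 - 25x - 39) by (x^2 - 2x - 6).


(3x^4 - 4x^3 - 16x^2 - 25x - 39) / (x^2 - 2x - 6)
Step 1: 3x^2 * (x^2 - 2x - 6) = 3x^4 - 6x^3 - 18x^2; subtract.
Step 2: 2x * (x^2 - 2x - 6) = 2x^3 - 4x^2 - 12x; subtract.
Step 3: 6 * (x^2 - 2x - 6) = 6x^2 - 12x - 36; subtract.
Quotient: 3x^2 + 2x + 6, Remainder: -x - 3
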